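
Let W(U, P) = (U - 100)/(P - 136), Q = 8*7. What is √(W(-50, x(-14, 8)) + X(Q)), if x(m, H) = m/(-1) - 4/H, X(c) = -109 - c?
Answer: 5*I*√321/7 ≈ 12.797*I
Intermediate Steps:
Q = 56
x(m, H) = -m - 4/H (x(m, H) = m*(-1) - 4/H = -m - 4/H)
W(U, P) = (-100 + U)/(-136 + P)
√(W(-50, x(-14, 8)) + X(Q)) = √((-100 - 50)/(-136 + (-1*(-14) - 4/8)) + (-109 - 1*56)) = √(-150/(-136 + (14 - 4*⅛)) + (-109 - 56)) = √(-150/(-136 + (14 - ½)) - 165) = √(-150/(-136 + 27/2) - 165) = √(-150/(-245/2) - 165) = √(-2/245*(-150) - 165) = √(60/49 - 165) = √(-8025/49) = 5*I*√321/7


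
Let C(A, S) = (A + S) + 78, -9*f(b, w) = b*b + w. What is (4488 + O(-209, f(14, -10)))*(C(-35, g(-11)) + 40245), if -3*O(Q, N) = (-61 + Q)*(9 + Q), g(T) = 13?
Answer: -544547112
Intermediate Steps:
f(b, w) = -w/9 - b²/9 (f(b, w) = -(b*b + w)/9 = -(b² + w)/9 = -(w + b²)/9 = -w/9 - b²/9)
C(A, S) = 78 + A + S
O(Q, N) = -(-61 + Q)*(9 + Q)/3
(4488 + O(-209, f(14, -10)))*(C(-35, g(-11)) + 40245) = (4488 + (183 - ⅓*(-209)² + (52/3)*(-209)))*((78 - 35 + 13) + 40245) = (4488 + (183 - ⅓*43681 - 10868/3))*(56 + 40245) = (4488 + (183 - 43681/3 - 10868/3))*40301 = (4488 - 18000)*40301 = -13512*40301 = -544547112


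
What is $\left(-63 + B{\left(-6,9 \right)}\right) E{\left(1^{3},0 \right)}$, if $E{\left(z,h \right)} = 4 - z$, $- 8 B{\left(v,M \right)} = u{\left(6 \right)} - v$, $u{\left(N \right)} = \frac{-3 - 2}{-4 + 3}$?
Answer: $- \frac{1545}{8} \approx -193.13$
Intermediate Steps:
$u{\left(N \right)} = 5$ ($u{\left(N \right)} = - \frac{5}{-1} = \left(-5\right) \left(-1\right) = 5$)
$B{\left(v,M \right)} = - \frac{5}{8} + \frac{v}{8}$ ($B{\left(v,M \right)} = - \frac{5 - v}{8} = - \frac{5}{8} + \frac{v}{8}$)
$\left(-63 + B{\left(-6,9 \right)}\right) E{\left(1^{3},0 \right)} = \left(-63 + \left(- \frac{5}{8} + \frac{1}{8} \left(-6\right)\right)\right) \left(4 - 1^{3}\right) = \left(-63 - \frac{11}{8}\right) \left(4 - 1\right) = \left(- \frac{515}{8}\right) 3 = - \frac{1545}{8}$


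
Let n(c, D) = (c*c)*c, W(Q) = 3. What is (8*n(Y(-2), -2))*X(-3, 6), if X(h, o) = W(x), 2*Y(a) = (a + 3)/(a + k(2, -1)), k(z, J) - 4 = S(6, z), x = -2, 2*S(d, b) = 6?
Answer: 3/125 ≈ 0.024000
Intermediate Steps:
S(d, b) = 3 (S(d, b) = (½)*6 = 3)
k(z, J) = 7 (k(z, J) = 4 + 3 = 7)
Y(a) = (3 + a)/(2*(7 + a)) (Y(a) = ((a + 3)/(a + 7))/2 = ((3 + a)/(7 + a))/2 = (3 + a)/(2*(7 + a)))
X(h, o) = 3
n(c, D) = c³ (n(c, D) = c²*c = c³)
(8*n(Y(-2), -2))*X(-3, 6) = (8*((3 - 2)/(2*(7 - 2)))³)*3 = (8*((½)*1/5)³)*3 = (8*((½)*(⅕)*1)³)*3 = (8*(⅒)³)*3 = (8*(1/1000))*3 = (1/125)*3 = 3/125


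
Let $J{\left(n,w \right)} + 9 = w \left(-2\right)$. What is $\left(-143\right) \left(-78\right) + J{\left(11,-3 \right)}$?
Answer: $11151$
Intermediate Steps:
$J{\left(n,w \right)} = -9 - 2 w$ ($J{\left(n,w \right)} = -9 + w \left(-2\right) = -9 - 2 w$)
$\left(-143\right) \left(-78\right) + J{\left(11,-3 \right)} = \left(-143\right) \left(-78\right) - 3 = 11154 + \left(-9 + 6\right) = 11154 - 3 = 11151$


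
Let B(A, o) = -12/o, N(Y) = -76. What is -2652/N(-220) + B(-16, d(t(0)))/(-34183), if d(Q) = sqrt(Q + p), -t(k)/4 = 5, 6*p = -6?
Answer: 663/19 - 4*I*sqrt(21)/239281 ≈ 34.895 - 7.6606e-5*I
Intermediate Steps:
p = -1 (p = (1/6)*(-6) = -1)
t(k) = -20 (t(k) = -4*5 = -20)
d(Q) = sqrt(-1 + Q) (d(Q) = sqrt(Q - 1) = sqrt(-1 + Q))
-2652/N(-220) + B(-16, d(t(0)))/(-34183) = -2652/(-76) - 12/sqrt(-1 - 20)/(-34183) = -2652*(-1/76) - 12*(-I*sqrt(21)/21)*(-1/34183) = 663/19 - 12*(-I*sqrt(21)/21)*(-1/34183) = 663/19 - (-4)*I*sqrt(21)/7*(-1/34183) = 663/19 + (4*I*sqrt(21)/7)*(-1/34183) = 663/19 - 4*I*sqrt(21)/239281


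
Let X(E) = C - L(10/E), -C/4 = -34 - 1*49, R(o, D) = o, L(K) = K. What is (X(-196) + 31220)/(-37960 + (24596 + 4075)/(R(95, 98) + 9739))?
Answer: -5067953539/6096742827 ≈ -0.83126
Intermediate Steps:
C = 332 (C = -4*(-34 - 1*49) = -4*(-34 - 49) = -4*(-83) = 332)
X(E) = 332 - 10/E
(X(-196) + 31220)/(-37960 + (24596 + 4075)/(R(95, 98) + 9739)) = ((332 - 10/(-196)) + 31220)/(-37960 + (24596 + 4075)/(95 + 9739)) = ((332 - 10*(-1/196)) + 31220)/(-37960 + 28671/9834) = ((332 + 5/98) + 31220)/(-37960 + 28671*(1/9834)) = (32541/98 + 31220)/(-37960 + 9557/3278) = 3092101/(98*(-124423323/3278)) = (3092101/98)*(-3278/124423323) = -5067953539/6096742827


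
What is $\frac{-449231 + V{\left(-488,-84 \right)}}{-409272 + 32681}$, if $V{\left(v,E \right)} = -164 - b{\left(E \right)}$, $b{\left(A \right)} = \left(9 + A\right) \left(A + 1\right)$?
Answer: $\frac{455620}{376591} \approx 1.2099$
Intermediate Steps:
$b{\left(A \right)} = \left(1 + A\right) \left(9 + A\right)$ ($b{\left(A \right)} = \left(9 + A\right) \left(1 + A\right) = \left(1 + A\right) \left(9 + A\right)$)
$V{\left(v,E \right)} = -173 - E^{2} - 10 E$ ($V{\left(v,E \right)} = -164 - \left(9 + E^{2} + 10 E\right) = -173 - E^{2} - 10 E$)
$\frac{-449231 + V{\left(-488,-84 \right)}}{-409272 + 32681} = \frac{-449231 - 6389}{-409272 + 32681} = \frac{-449231 - 6389}{-376591} = \left(-449231 - 6389\right) \left(- \frac{1}{376591}\right) = \left(-455620\right) \left(- \frac{1}{376591}\right) = \frac{455620}{376591}$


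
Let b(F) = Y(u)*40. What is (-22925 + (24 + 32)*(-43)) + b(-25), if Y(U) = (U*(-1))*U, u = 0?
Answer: -25333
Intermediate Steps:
Y(U) = -U² (Y(U) = (-U)*U = -U²)
b(F) = 0 (b(F) = -1*0²*40 = -1*0*40 = 0*40 = 0)
(-22925 + (24 + 32)*(-43)) + b(-25) = (-22925 + (24 + 32)*(-43)) + 0 = (-22925 + 56*(-43)) + 0 = (-22925 - 2408) + 0 = -25333 + 0 = -25333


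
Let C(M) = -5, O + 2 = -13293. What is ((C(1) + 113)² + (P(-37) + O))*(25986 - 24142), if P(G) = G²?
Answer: -483128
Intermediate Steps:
O = -13295 (O = -2 - 13293 = -13295)
((C(1) + 113)² + (P(-37) + O))*(25986 - 24142) = ((-5 + 113)² + ((-37)² - 13295))*(25986 - 24142) = (108² + (1369 - 13295))*1844 = (11664 - 11926)*1844 = -262*1844 = -483128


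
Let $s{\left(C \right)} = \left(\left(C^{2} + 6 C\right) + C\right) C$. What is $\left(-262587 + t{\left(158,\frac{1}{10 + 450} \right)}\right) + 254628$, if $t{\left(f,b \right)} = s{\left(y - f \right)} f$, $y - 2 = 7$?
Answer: $-498109595$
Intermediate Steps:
$y = 9$ ($y = 2 + 7 = 9$)
$s{\left(C \right)} = C \left(C^{2} + 7 C\right)$ ($s{\left(C \right)} = \left(C^{2} + 7 C\right) C = C \left(C^{2} + 7 C\right)$)
$t{\left(f,b \right)} = f \left(9 - f\right)^{2} \left(16 - f\right)$ ($t{\left(f,b \right)} = \left(9 - f\right)^{2} \left(7 - \left(-9 + f\right)\right) f = \left(9 - f\right)^{2} \left(16 - f\right) f = f \left(9 - f\right)^{2} \left(16 - f\right)$)
$\left(-262587 + t{\left(158,\frac{1}{10 + 450} \right)}\right) + 254628 = \left(-262587 - 158 \left(-9 + 158\right)^{2} \left(-16 + 158\right)\right) + 254628 = \left(-262587 - 158 \cdot 149^{2} \cdot 142\right) + 254628 = \left(-262587 - 158 \cdot 22201 \cdot 142\right) + 254628 = \left(-262587 - 498101636\right) + 254628 = -498364223 + 254628 = -498109595$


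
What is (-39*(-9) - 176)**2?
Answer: 30625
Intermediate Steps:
(-39*(-9) - 176)**2 = (351 - 176)**2 = 175**2 = 30625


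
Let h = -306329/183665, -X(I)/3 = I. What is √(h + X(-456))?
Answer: √46090252568015/183665 ≈ 36.964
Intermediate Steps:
X(I) = -3*I
h = -306329/183665 (h = -306329*1/183665 = -306329/183665 ≈ -1.6679)
√(h + X(-456)) = √(-306329/183665 - 3*(-456)) = √(-306329/183665 + 1368) = √(250947391/183665) = √46090252568015/183665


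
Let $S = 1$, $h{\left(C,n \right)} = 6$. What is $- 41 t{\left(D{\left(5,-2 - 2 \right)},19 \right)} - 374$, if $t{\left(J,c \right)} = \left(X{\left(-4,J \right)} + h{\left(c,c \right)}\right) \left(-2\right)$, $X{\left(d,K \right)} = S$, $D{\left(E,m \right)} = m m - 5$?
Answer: $200$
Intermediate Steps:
$D{\left(E,m \right)} = -5 + m^{2}$ ($D{\left(E,m \right)} = m^{2} - 5 = -5 + m^{2}$)
$X{\left(d,K \right)} = 1$
$t{\left(J,c \right)} = -14$ ($t{\left(J,c \right)} = \left(1 + 6\right) \left(-2\right) = 7 \left(-2\right) = -14$)
$- 41 t{\left(D{\left(5,-2 - 2 \right)},19 \right)} - 374 = \left(-41\right) \left(-14\right) - 374 = 574 - 374 = 200$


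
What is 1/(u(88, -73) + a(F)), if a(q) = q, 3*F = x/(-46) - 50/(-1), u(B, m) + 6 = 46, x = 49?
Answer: 138/7771 ≈ 0.017758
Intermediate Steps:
u(B, m) = 40 (u(B, m) = -6 + 46 = 40)
F = 2251/138 (F = (49/(-46) - 50/(-1))/3 = (49*(-1/46) - 50*(-1))/3 = (-49/46 + 50)/3 = (1/3)*(2251/46) = 2251/138 ≈ 16.312)
1/(u(88, -73) + a(F)) = 1/(40 + 2251/138) = 1/(7771/138) = 138/7771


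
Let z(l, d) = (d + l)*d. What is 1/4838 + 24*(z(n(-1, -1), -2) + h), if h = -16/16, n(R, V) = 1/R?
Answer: 580561/4838 ≈ 120.00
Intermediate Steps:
z(l, d) = d*(d + l)
h = -1 (h = -16*1/16 = -1)
1/4838 + 24*(z(n(-1, -1), -2) + h) = 1/4838 + 24*(-2*(-2 + 1/(-1)) - 1) = 1/4838 + 24*(-2*(-2 - 1) - 1) = 1/4838 + 24*(-2*(-3) - 1) = 1/4838 + 24*(6 - 1) = 1/4838 + 24*5 = 1/4838 + 120 = 580561/4838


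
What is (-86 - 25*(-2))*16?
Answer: -576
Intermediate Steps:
(-86 - 25*(-2))*16 = (-86 + 50)*16 = -36*16 = -576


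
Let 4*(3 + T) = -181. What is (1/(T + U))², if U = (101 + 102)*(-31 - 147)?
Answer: 16/20946483441 ≈ 7.6385e-10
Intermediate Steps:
T = -193/4 (T = -3 + (¼)*(-181) = -3 - 181/4 = -193/4 ≈ -48.250)
U = -36134 (U = 203*(-178) = -36134)
(1/(T + U))² = (1/(-193/4 - 36134))² = (1/(-144729/4))² = (-4/144729)² = 16/20946483441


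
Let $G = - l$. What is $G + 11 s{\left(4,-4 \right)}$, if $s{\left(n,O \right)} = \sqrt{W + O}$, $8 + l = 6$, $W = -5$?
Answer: $2 + 33 i \approx 2.0 + 33.0 i$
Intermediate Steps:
$l = -2$ ($l = -8 + 6 = -2$)
$s{\left(n,O \right)} = \sqrt{-5 + O}$
$G = 2$ ($G = \left(-1\right) \left(-2\right) = 2$)
$G + 11 s{\left(4,-4 \right)} = 2 + 11 \sqrt{-5 - 4} = 2 + 11 \sqrt{-9} = 2 + 11 \cdot 3 i = 2 + 33 i$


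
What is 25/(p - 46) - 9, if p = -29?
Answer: -28/3 ≈ -9.3333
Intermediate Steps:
25/(p - 46) - 9 = 25/(-29 - 46) - 9 = 25/(-75) - 9 = -1/75*25 - 9 = -⅓ - 9 = -28/3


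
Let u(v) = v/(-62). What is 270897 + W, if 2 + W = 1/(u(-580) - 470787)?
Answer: 3953470615734/14594107 ≈ 2.7090e+5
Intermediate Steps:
u(v) = -v/62 (u(v) = v*(-1/62) = -v/62)
W = -29188245/14594107 (W = -2 + 1/(-1/62*(-580) - 470787) = -2 + 1/(290/31 - 470787) = -2 + 1/(-14594107/31) = -2 - 31/14594107 = -29188245/14594107 ≈ -2.0000)
270897 + W = 270897 - 29188245/14594107 = 3953470615734/14594107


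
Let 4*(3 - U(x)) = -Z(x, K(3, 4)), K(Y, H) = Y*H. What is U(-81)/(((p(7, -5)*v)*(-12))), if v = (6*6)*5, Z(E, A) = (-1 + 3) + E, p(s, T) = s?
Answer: 67/60480 ≈ 0.0011078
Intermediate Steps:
K(Y, H) = H*Y
Z(E, A) = 2 + E
v = 180 (v = 36*5 = 180)
U(x) = 7/2 + x/4 (U(x) = 3 - (-1)*(2 + x)/4 = 3 - (-2 - x)/4 = 3 + (1/2 + x/4) = 7/2 + x/4)
U(-81)/(((p(7, -5)*v)*(-12))) = (7/2 + (1/4)*(-81))/(((7*180)*(-12))) = (7/2 - 81/4)/((1260*(-12))) = -67/4/(-15120) = -67/4*(-1/15120) = 67/60480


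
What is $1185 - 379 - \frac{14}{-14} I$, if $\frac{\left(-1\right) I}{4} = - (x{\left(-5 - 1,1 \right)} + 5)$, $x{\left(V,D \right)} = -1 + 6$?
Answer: $-13975$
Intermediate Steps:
$x{\left(V,D \right)} = 5$
$I = 40$ ($I = - 4 \left(- (5 + 5)\right) = - 4 \left(\left(-1\right) 10\right) = \left(-4\right) \left(-10\right) = 40$)
$1185 - 379 - \frac{14}{-14} I = 1185 - 379 - \frac{14}{-14} \cdot 40 = 1185 - 379 \left(-14\right) \left(- \frac{1}{14}\right) 40 = 1185 - 379 \cdot 1 \cdot 40 = 1185 - 15160 = -13975$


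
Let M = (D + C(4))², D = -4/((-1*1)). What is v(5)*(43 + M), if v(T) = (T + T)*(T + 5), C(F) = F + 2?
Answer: 14300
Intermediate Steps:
C(F) = 2 + F
D = 4 (D = -4/(-1) = -4*(-1) = 4)
v(T) = 2*T*(5 + T) (v(T) = (2*T)*(5 + T) = 2*T*(5 + T))
M = 100 (M = (4 + (2 + 4))² = (4 + 6)² = 10² = 100)
v(5)*(43 + M) = (2*5*(5 + 5))*(43 + 100) = (2*5*10)*143 = 100*143 = 14300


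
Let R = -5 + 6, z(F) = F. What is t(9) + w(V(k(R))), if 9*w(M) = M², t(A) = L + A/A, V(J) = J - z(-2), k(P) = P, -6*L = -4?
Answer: 8/3 ≈ 2.6667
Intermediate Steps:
L = ⅔ (L = -⅙*(-4) = ⅔ ≈ 0.66667)
R = 1
V(J) = 2 + J (V(J) = J - 1*(-2) = J + 2 = 2 + J)
t(A) = 5/3 (t(A) = ⅔ + A/A = ⅔ + 1 = 5/3)
w(M) = M²/9
t(9) + w(V(k(R))) = 5/3 + (2 + 1)²/9 = 5/3 + (⅑)*3² = 5/3 + (⅑)*9 = 5/3 + 1 = 8/3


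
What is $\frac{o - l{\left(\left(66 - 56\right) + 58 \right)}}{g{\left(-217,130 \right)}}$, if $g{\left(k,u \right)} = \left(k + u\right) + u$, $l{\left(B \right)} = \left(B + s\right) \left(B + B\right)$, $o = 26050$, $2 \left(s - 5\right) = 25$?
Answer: $\frac{14422}{43} \approx 335.4$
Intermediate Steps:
$s = \frac{35}{2}$ ($s = 5 + \frac{1}{2} \cdot 25 = 5 + \frac{25}{2} = \frac{35}{2} \approx 17.5$)
$l{\left(B \right)} = 2 B \left(\frac{35}{2} + B\right)$ ($l{\left(B \right)} = \left(B + \frac{35}{2}\right) \left(B + B\right) = \left(\frac{35}{2} + B\right) 2 B = 2 B \left(\frac{35}{2} + B\right)$)
$g{\left(k,u \right)} = k + 2 u$
$\frac{o - l{\left(\left(66 - 56\right) + 58 \right)}}{g{\left(-217,130 \right)}} = \frac{26050 - \left(\left(66 - 56\right) + 58\right) \left(35 + 2 \left(\left(66 - 56\right) + 58\right)\right)}{-217 + 2 \cdot 130} = \frac{26050 - \left(10 + 58\right) \left(35 + 2 \left(10 + 58\right)\right)}{-217 + 260} = \frac{26050 - 68 \left(35 + 2 \cdot 68\right)}{43} = \left(26050 - 68 \left(35 + 136\right)\right) \frac{1}{43} = \left(26050 - 68 \cdot 171\right) \frac{1}{43} = \left(26050 - 11628\right) \frac{1}{43} = 14422 \cdot \frac{1}{43} = \frac{14422}{43}$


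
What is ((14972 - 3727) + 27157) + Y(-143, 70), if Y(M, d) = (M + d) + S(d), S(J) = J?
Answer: 38399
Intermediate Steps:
Y(M, d) = M + 2*d (Y(M, d) = (M + d) + d = M + 2*d)
((14972 - 3727) + 27157) + Y(-143, 70) = ((14972 - 3727) + 27157) + (-143 + 2*70) = (11245 + 27157) + (-143 + 140) = 38402 - 3 = 38399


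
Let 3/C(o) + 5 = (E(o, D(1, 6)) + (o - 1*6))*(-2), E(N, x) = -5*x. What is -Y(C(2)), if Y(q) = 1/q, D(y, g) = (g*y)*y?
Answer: -21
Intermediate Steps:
D(y, g) = g*y²
C(o) = 3/(67 - 2*o) (C(o) = 3/(-5 + (-30*1² + (o - 1*6))*(-2)) = 3/(-5 + (-30 + (o - 6))*(-2)) = 3/(-5 + (-5*6 + (-6 + o))*(-2)) = 3/(-5 + (-30 + (-6 + o))*(-2)) = 3/(-5 + (-36 + o)*(-2)) = 3/(-5 + (72 - 2*o)) = 3/(67 - 2*o))
-Y(C(2)) = -1/((-3/(-67 + 2*2))) = -1/((-3/(-67 + 4))) = -1/((-3/(-63))) = -1/((-3*(-1/63))) = -1/1/21 = -1*21 = -21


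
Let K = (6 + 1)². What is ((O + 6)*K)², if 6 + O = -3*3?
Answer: 194481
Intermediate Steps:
O = -15 (O = -6 - 3*3 = -6 - 9 = -15)
K = 49 (K = 7² = 49)
((O + 6)*K)² = ((-15 + 6)*49)² = (-9*49)² = (-441)² = 194481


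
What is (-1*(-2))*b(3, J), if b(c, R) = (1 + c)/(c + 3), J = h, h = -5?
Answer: 4/3 ≈ 1.3333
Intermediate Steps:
J = -5
b(c, R) = (1 + c)/(3 + c)
(-1*(-2))*b(3, J) = (-1*(-2))*((1 + 3)/(3 + 3)) = 2*(4/6) = 2*((⅙)*4) = 2*(⅔) = 4/3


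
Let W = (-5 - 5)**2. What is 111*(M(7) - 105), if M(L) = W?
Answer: -555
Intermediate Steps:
W = 100 (W = (-10)**2 = 100)
M(L) = 100
111*(M(7) - 105) = 111*(100 - 105) = 111*(-5) = -555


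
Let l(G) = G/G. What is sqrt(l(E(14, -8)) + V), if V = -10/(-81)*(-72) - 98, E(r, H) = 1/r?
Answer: I*sqrt(953)/3 ≈ 10.29*I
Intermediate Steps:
l(G) = 1
V = -962/9 (V = -10*(-1/81)*(-72) - 98 = (10/81)*(-72) - 98 = -80/9 - 98 = -962/9 ≈ -106.89)
sqrt(l(E(14, -8)) + V) = sqrt(1 - 962/9) = sqrt(-953/9) = I*sqrt(953)/3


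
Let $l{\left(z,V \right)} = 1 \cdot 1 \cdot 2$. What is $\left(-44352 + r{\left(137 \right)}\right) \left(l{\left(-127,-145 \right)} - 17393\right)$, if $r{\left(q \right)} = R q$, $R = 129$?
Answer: $463974489$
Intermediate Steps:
$r{\left(q \right)} = 129 q$
$l{\left(z,V \right)} = 2$ ($l{\left(z,V \right)} = 1 \cdot 2 = 2$)
$\left(-44352 + r{\left(137 \right)}\right) \left(l{\left(-127,-145 \right)} - 17393\right) = \left(-44352 + 129 \cdot 137\right) \left(2 - 17393\right) = \left(-44352 + 17673\right) \left(-17391\right) = \left(-26679\right) \left(-17391\right) = 463974489$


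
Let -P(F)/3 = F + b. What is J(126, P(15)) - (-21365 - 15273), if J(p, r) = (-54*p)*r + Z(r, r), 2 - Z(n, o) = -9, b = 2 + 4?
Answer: 465301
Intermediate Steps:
b = 6
Z(n, o) = 11 (Z(n, o) = 2 - 1*(-9) = 2 + 9 = 11)
P(F) = -18 - 3*F (P(F) = -3*(F + 6) = -3*(6 + F) = -18 - 3*F)
J(p, r) = 11 - 54*p*r (J(p, r) = (-54*p)*r + 11 = -54*p*r + 11 = 11 - 54*p*r)
J(126, P(15)) - (-21365 - 15273) = (11 - 54*126*(-18 - 3*15)) - (-21365 - 15273) = (11 - 54*126*(-18 - 45)) - 1*(-36638) = (11 - 54*126*(-63)) + 36638 = (11 + 428652) + 36638 = 428663 + 36638 = 465301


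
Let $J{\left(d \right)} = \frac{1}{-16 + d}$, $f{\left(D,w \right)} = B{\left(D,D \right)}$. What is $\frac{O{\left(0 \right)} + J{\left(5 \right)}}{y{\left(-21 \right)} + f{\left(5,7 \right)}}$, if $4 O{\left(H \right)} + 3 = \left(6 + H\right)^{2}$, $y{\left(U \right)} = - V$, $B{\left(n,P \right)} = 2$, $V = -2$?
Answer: $\frac{359}{176} \approx 2.0398$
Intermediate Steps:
$y{\left(U \right)} = 2$ ($y{\left(U \right)} = \left(-1\right) \left(-2\right) = 2$)
$f{\left(D,w \right)} = 2$
$O{\left(H \right)} = - \frac{3}{4} + \frac{\left(6 + H\right)^{2}}{4}$
$\frac{O{\left(0 \right)} + J{\left(5 \right)}}{y{\left(-21 \right)} + f{\left(5,7 \right)}} = \frac{\left(- \frac{3}{4} + \frac{\left(6 + 0\right)^{2}}{4}\right) + \frac{1}{-16 + 5}}{2 + 2} = \frac{\left(- \frac{3}{4} + \frac{6^{2}}{4}\right) + \frac{1}{-11}}{4} = \left(\left(- \frac{3}{4} + \frac{1}{4} \cdot 36\right) - \frac{1}{11}\right) \frac{1}{4} = \left(\left(- \frac{3}{4} + 9\right) - \frac{1}{11}\right) \frac{1}{4} = \left(\frac{33}{4} - \frac{1}{11}\right) \frac{1}{4} = \frac{359}{44} \cdot \frac{1}{4} = \frac{359}{176}$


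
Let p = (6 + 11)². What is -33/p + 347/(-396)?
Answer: -113351/114444 ≈ -0.99045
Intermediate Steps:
p = 289 (p = 17² = 289)
-33/p + 347/(-396) = -33/289 + 347/(-396) = -33*1/289 + 347*(-1/396) = -33/289 - 347/396 = -113351/114444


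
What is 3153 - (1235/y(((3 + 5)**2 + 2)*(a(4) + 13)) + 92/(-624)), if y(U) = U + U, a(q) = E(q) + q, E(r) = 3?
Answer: 7213331/2288 ≈ 3152.7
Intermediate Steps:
a(q) = 3 + q
y(U) = 2*U
3153 - (1235/y(((3 + 5)**2 + 2)*(a(4) + 13)) + 92/(-624)) = 3153 - (1235/((2*(((3 + 5)**2 + 2)*((3 + 4) + 13)))) + 92/(-624)) = 3153 - (1235/((2*((8**2 + 2)*(7 + 13)))) + 92*(-1/624)) = 3153 - (1235/((2*((64 + 2)*20))) - 23/156) = 3153 - (1235/((2*(66*20))) - 23/156) = 3153 - (1235/((2*1320)) - 23/156) = 3153 - (1235/2640 - 23/156) = 3153 - (1235*(1/2640) - 23/156) = 3153 - (247/528 - 23/156) = 3153 - 1*733/2288 = 3153 - 733/2288 = 7213331/2288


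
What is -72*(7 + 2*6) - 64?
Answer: -1432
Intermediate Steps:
-72*(7 + 2*6) - 64 = -72*(7 + 12) - 64 = -72*19 - 64 = -1368 - 64 = -1432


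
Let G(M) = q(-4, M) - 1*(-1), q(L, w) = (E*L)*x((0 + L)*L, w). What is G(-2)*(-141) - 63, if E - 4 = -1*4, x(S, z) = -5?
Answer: -204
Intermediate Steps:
E = 0 (E = 4 - 1*4 = 4 - 4 = 0)
q(L, w) = 0 (q(L, w) = (0*L)*(-5) = 0*(-5) = 0)
G(M) = 1 (G(M) = 0 - 1*(-1) = 0 + 1 = 1)
G(-2)*(-141) - 63 = 1*(-141) - 63 = -141 - 63 = -204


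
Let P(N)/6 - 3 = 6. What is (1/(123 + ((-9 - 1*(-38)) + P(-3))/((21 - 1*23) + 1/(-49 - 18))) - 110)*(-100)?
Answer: 30367625/2761 ≈ 10999.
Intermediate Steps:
P(N) = 54 (P(N) = 18 + 6*6 = 18 + 36 = 54)
(1/(123 + ((-9 - 1*(-38)) + P(-3))/((21 - 1*23) + 1/(-49 - 18))) - 110)*(-100) = (1/(123 + ((-9 - 1*(-38)) + 54)/((21 - 1*23) + 1/(-49 - 18))) - 110)*(-100) = (1/(123 + ((-9 + 38) + 54)/((21 - 23) + 1/(-67))) - 110)*(-100) = (1/(123 + (29 + 54)/(-2 - 1/67)) - 110)*(-100) = (1/(123 + 83/(-135/67)) - 110)*(-100) = (1/(123 + 83*(-67/135)) - 110)*(-100) = (1/(123 - 5561/135) - 110)*(-100) = (1/(11044/135) - 110)*(-100) = (135/11044 - 110)*(-100) = -1214705/11044*(-100) = 30367625/2761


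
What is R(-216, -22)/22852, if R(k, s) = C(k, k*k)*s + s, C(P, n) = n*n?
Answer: -23944605707/11426 ≈ -2.0956e+6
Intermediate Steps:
C(P, n) = n²
R(k, s) = s + s*k⁴ (R(k, s) = (k*k)²*s + s = (k²)²*s + s = k⁴*s + s = s*k⁴ + s = s + s*k⁴)
R(-216, -22)/22852 = -22*(1 + (-216)⁴)/22852 = -22*(1 + 2176782336)*(1/22852) = -22*2176782337*(1/22852) = -47889211414*1/22852 = -23944605707/11426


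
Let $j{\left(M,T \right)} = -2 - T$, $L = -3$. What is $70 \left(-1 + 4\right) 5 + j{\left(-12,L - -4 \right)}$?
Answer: $1047$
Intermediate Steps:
$70 \left(-1 + 4\right) 5 + j{\left(-12,L - -4 \right)} = 70 \left(-1 + 4\right) 5 - \left(-1 + 4\right) = 70 \cdot 3 \cdot 5 - 3 = 70 \cdot 15 - 3 = 1050 - 3 = 1047$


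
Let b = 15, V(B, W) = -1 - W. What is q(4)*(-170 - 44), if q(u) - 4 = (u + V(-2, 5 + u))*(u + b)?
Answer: 23540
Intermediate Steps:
q(u) = -86 - 6*u (q(u) = 4 + (u + (-1 - (5 + u)))*(u + 15) = 4 + (u + (-1 + (-5 - u)))*(15 + u) = 4 + (u + (-6 - u))*(15 + u) = 4 - 6*(15 + u) = 4 + (-90 - 6*u) = -86 - 6*u)
q(4)*(-170 - 44) = (-86 - 6*4)*(-170 - 44) = (-86 - 24)*(-214) = -110*(-214) = 23540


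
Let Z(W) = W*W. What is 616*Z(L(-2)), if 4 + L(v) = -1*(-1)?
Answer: 5544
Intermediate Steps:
L(v) = -3 (L(v) = -4 - 1*(-1) = -4 + 1 = -3)
Z(W) = W²
616*Z(L(-2)) = 616*(-3)² = 616*9 = 5544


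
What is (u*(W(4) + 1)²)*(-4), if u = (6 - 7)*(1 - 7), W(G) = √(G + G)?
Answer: -216 - 96*√2 ≈ -351.76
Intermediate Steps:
W(G) = √2*√G (W(G) = √(2*G) = √2*√G)
u = 6 (u = -1*(-6) = 6)
(u*(W(4) + 1)²)*(-4) = (6*(√2*√4 + 1)²)*(-4) = (6*(√2*2 + 1)²)*(-4) = (6*(2*√2 + 1)²)*(-4) = (6*(1 + 2*√2)²)*(-4) = -24*(1 + 2*√2)²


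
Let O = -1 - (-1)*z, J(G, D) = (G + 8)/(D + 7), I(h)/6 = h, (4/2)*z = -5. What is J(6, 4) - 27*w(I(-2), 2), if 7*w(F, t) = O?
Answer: 325/22 ≈ 14.773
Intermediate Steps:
z = -5/2 (z = (½)*(-5) = -5/2 ≈ -2.5000)
I(h) = 6*h
J(G, D) = (8 + G)/(7 + D)
O = -7/2 (O = -1 - (-1)*(-5)/2 = -1 - 1*5/2 = -1 - 5/2 = -7/2 ≈ -3.5000)
w(F, t) = -½ (w(F, t) = (⅐)*(-7/2) = -½)
J(6, 4) - 27*w(I(-2), 2) = (8 + 6)/(7 + 4) - 27*(-½) = 14/11 + 27/2 = 325/22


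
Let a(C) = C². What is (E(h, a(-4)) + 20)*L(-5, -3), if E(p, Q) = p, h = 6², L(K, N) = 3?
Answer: 168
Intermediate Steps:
h = 36
(E(h, a(-4)) + 20)*L(-5, -3) = (36 + 20)*3 = 56*3 = 168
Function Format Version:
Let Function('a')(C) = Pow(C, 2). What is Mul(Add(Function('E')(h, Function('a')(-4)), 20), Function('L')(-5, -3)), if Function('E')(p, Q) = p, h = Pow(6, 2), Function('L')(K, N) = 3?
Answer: 168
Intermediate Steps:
h = 36
Mul(Add(Function('E')(h, Function('a')(-4)), 20), Function('L')(-5, -3)) = Mul(Add(36, 20), 3) = Mul(56, 3) = 168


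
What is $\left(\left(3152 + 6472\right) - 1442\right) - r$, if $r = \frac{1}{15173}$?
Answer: $\frac{124145485}{15173} \approx 8182.0$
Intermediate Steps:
$r = \frac{1}{15173} \approx 6.5907 \cdot 10^{-5}$
$\left(\left(3152 + 6472\right) - 1442\right) - r = \left(\left(3152 + 6472\right) - 1442\right) - \frac{1}{15173} = \left(9624 - 1442\right) - \frac{1}{15173} = 8182 - \frac{1}{15173} = \frac{124145485}{15173}$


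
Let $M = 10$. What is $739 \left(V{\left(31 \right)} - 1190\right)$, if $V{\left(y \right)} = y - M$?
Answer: $-863891$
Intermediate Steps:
$V{\left(y \right)} = -10 + y$ ($V{\left(y \right)} = y - 10 = -10 + y$)
$739 \left(V{\left(31 \right)} - 1190\right) = 739 \left(\left(-10 + 31\right) - 1190\right) = 739 \left(21 - 1190\right) = 739 \left(-1169\right) = -863891$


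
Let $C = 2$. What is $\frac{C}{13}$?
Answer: $\frac{2}{13} \approx 0.15385$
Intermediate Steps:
$\frac{C}{13} = \frac{2}{13}$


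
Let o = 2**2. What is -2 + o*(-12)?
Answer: -50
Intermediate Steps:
o = 4
-2 + o*(-12) = -2 + 4*(-12) = -2 - 48 = -50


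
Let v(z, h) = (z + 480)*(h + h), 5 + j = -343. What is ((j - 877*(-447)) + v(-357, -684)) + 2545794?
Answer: 2769201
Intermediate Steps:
j = -348 (j = -5 - 343 = -348)
v(z, h) = 2*h*(480 + z) (v(z, h) = (480 + z)*(2*h) = 2*h*(480 + z))
((j - 877*(-447)) + v(-357, -684)) + 2545794 = ((-348 - 877*(-447)) + 2*(-684)*(480 - 357)) + 2545794 = ((-348 + 392019) + 2*(-684)*123) + 2545794 = (391671 - 168264) + 2545794 = 223407 + 2545794 = 2769201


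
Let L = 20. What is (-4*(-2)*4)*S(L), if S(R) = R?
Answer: 640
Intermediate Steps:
(-4*(-2)*4)*S(L) = (-4*(-2)*4)*20 = (8*4)*20 = 32*20 = 640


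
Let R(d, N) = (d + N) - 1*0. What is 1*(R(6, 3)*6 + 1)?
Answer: 55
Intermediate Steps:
R(d, N) = N + d (R(d, N) = (N + d) + 0 = N + d)
1*(R(6, 3)*6 + 1) = 1*((3 + 6)*6 + 1) = 1*(9*6 + 1) = 1*(54 + 1) = 1*55 = 55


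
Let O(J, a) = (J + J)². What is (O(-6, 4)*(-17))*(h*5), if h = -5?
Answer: 61200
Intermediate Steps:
O(J, a) = 4*J² (O(J, a) = (2*J)² = 4*J²)
(O(-6, 4)*(-17))*(h*5) = ((4*(-6)²)*(-17))*(-5*5) = ((4*36)*(-17))*(-25) = (144*(-17))*(-25) = -2448*(-25) = 61200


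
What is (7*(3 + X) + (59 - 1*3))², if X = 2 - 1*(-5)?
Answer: 15876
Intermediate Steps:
X = 7 (X = 2 + 5 = 7)
(7*(3 + X) + (59 - 1*3))² = (7*(3 + 7) + (59 - 1*3))² = (7*10 + (59 - 3))² = (70 + 56)² = 126² = 15876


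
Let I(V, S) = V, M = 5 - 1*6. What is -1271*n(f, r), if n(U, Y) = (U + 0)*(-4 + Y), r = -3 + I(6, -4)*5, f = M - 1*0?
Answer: 29233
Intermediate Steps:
M = -1 (M = 5 - 6 = -1)
f = -1 (f = -1 - 1*0 = -1 + 0 = -1)
r = 27 (r = -3 + 6*5 = -3 + 30 = 27)
n(U, Y) = U*(-4 + Y)
-1271*n(f, r) = -(-1271)*(-4 + 27) = -(-1271)*23 = -1271*(-23) = 29233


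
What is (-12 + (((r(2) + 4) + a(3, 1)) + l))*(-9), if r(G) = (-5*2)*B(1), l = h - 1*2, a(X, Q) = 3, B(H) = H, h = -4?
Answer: 189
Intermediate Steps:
l = -6 (l = -4 - 1*2 = -4 - 2 = -6)
r(G) = -10 (r(G) = -5*2*1 = -10*1 = -10)
(-12 + (((r(2) + 4) + a(3, 1)) + l))*(-9) = (-12 + (((-10 + 4) + 3) - 6))*(-9) = (-12 + ((-6 + 3) - 6))*(-9) = (-12 + (-3 - 6))*(-9) = (-12 - 9)*(-9) = -21*(-9) = 189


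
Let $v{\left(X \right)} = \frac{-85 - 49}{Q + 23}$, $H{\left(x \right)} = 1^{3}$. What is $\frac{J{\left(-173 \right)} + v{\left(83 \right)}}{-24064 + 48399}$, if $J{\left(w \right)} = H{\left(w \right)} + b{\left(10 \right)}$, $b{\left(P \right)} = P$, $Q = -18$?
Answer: $- \frac{79}{121675} \approx -0.00064927$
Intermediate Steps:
$H{\left(x \right)} = 1$
$J{\left(w \right)} = 11$ ($J{\left(w \right)} = 1 + 10 = 11$)
$v{\left(X \right)} = - \frac{134}{5}$ ($v{\left(X \right)} = \frac{-85 - 49}{-18 + 23} = - \frac{134}{5}$)
$\frac{J{\left(-173 \right)} + v{\left(83 \right)}}{-24064 + 48399} = \frac{11 - \frac{134}{5}}{-24064 + 48399} = - \frac{79}{5 \cdot 24335} = \left(- \frac{79}{5}\right) \frac{1}{24335} = - \frac{79}{121675}$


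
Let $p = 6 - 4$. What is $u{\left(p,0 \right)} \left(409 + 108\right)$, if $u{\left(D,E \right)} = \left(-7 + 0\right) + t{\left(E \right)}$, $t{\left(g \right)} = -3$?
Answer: $-5170$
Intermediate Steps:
$p = 2$ ($p = 6 - 4 = 2$)
$u{\left(D,E \right)} = -10$ ($u{\left(D,E \right)} = \left(-7 + 0\right) - 3 = -7 - 3 = -10$)
$u{\left(p,0 \right)} \left(409 + 108\right) = - 10 \left(409 + 108\right) = \left(-10\right) 517 = -5170$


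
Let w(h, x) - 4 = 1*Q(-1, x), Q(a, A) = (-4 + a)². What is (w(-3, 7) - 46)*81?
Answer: -1377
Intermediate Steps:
w(h, x) = 29 (w(h, x) = 4 + 1*(-4 - 1)² = 4 + 1*(-5)² = 4 + 1*25 = 4 + 25 = 29)
(w(-3, 7) - 46)*81 = (29 - 46)*81 = -17*81 = -1377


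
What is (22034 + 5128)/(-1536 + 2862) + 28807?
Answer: 6370874/221 ≈ 28827.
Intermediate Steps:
(22034 + 5128)/(-1536 + 2862) + 28807 = 27162/1326 + 28807 = 27162*(1/1326) + 28807 = 4527/221 + 28807 = 6370874/221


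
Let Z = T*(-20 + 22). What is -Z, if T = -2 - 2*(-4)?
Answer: -12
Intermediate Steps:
T = 6 (T = -2 + 8 = 6)
Z = 12 (Z = 6*(-20 + 22) = 6*2 = 12)
-Z = -1*12 = -12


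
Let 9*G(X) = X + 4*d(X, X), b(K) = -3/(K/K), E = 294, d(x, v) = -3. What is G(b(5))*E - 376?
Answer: -866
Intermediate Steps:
b(K) = -3 (b(K) = -3/1 = -3*1 = -3)
G(X) = -4/3 + X/9 (G(X) = (X + 4*(-3))/9 = (X - 12)/9 = (-12 + X)/9 = -4/3 + X/9)
G(b(5))*E - 376 = (-4/3 + (⅑)*(-3))*294 - 376 = (-4/3 - ⅓)*294 - 376 = -5/3*294 - 376 = -490 - 376 = -866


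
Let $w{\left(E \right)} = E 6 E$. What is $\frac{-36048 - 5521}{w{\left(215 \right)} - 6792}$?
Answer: $- \frac{41569}{270558} \approx -0.15364$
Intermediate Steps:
$w{\left(E \right)} = 6 E^{2}$ ($w{\left(E \right)} = 6 E E = 6 E^{2}$)
$\frac{-36048 - 5521}{w{\left(215 \right)} - 6792} = \frac{-36048 - 5521}{6 \cdot 215^{2} - 6792} = - \frac{41569}{6 \cdot 46225 - 6792} = - \frac{41569}{277350 - 6792} = - \frac{41569}{270558}$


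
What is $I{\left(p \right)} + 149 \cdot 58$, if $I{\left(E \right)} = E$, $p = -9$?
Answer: $8633$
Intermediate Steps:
$I{\left(p \right)} + 149 \cdot 58 = -9 + 149 \cdot 58 = -9 + 8642 = 8633$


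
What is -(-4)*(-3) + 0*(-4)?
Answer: -12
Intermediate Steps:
-(-4)*(-3) + 0*(-4) = -4*3 + 0 = -12 + 0 = -12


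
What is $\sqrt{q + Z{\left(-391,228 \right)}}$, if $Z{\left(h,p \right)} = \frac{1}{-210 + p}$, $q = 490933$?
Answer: $\frac{\sqrt{17673590}}{6} \approx 700.67$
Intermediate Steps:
$\sqrt{q + Z{\left(-391,228 \right)}} = \sqrt{490933 + \frac{1}{-210 + 228}} = \sqrt{490933 + \frac{1}{18}} = \sqrt{\frac{8836795}{18}} = \frac{\sqrt{17673590}}{6}$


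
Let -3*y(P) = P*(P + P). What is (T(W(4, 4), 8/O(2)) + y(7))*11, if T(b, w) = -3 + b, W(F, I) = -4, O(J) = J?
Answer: -1309/3 ≈ -436.33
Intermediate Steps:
y(P) = -2*P²/3 (y(P) = -P*(P + P)/3 = -P*2*P/3 = -2*P²/3)
(T(W(4, 4), 8/O(2)) + y(7))*11 = ((-3 - 4) - ⅔*7²)*11 = (-7 - ⅔*49)*11 = (-7 - 98/3)*11 = -119/3*11 = -1309/3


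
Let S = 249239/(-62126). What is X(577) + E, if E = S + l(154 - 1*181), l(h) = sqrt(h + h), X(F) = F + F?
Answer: 71444165/62126 + 3*I*sqrt(6) ≈ 1150.0 + 7.3485*I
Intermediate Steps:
X(F) = 2*F
S = -249239/62126 (S = 249239*(-1/62126) = -249239/62126 ≈ -4.0118)
l(h) = sqrt(2)*sqrt(h) (l(h) = sqrt(2*h) = sqrt(2)*sqrt(h))
E = -249239/62126 + 3*I*sqrt(6) (E = -249239/62126 + sqrt(2)*sqrt(154 - 1*181) = -249239/62126 + sqrt(2)*sqrt(154 - 181) = -249239/62126 + sqrt(2)*sqrt(-27) = -249239/62126 + sqrt(2)*(3*I*sqrt(3)) = -249239/62126 + 3*I*sqrt(6) ≈ -4.0118 + 7.3485*I)
X(577) + E = 2*577 + (-249239/62126 + 3*I*sqrt(6)) = 1154 + (-249239/62126 + 3*I*sqrt(6)) = 71444165/62126 + 3*I*sqrt(6)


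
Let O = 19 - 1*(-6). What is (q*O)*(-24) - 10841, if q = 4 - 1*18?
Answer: -2441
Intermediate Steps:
O = 25 (O = 19 + 6 = 25)
q = -14 (q = 4 - 18 = -14)
(q*O)*(-24) - 10841 = -14*25*(-24) - 10841 = -350*(-24) - 10841 = 8400 - 10841 = -2441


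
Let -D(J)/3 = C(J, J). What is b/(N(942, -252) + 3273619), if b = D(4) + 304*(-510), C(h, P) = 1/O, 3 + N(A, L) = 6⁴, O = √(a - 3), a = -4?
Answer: -4845/102341 + 3*I*√7/22924384 ≈ -0.047342 + 3.4624e-7*I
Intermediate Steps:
O = I*√7 (O = √(-4 - 3) = √(-7) = I*√7 ≈ 2.6458*I)
N(A, L) = 1293 (N(A, L) = -3 + 6⁴ = -3 + 1296 = 1293)
C(h, P) = -I*√7/7 (C(h, P) = 1/(I*√7) = -I*√7/7)
D(J) = 3*I*√7/7 (D(J) = -(-3)*I*√7/7 = 3*I*√7/7)
b = -155040 + 3*I*√7/7 (b = 3*I*√7/7 + 304*(-510) = 3*I*√7/7 - 155040 = -155040 + 3*I*√7/7 ≈ -1.5504e+5 + 1.1339*I)
b/(N(942, -252) + 3273619) = (-155040 + 3*I*√7/7)/(1293 + 3273619) = (-155040 + 3*I*√7/7)/3274912 = (-155040 + 3*I*√7/7)*(1/3274912) = -4845/102341 + 3*I*√7/22924384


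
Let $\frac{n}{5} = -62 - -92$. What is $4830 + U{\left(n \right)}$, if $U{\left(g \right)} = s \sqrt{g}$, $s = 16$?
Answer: $4830 + 80 \sqrt{6} \approx 5026.0$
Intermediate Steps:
$n = 150$ ($n = 5 \left(-62 - -92\right) = 5 \left(-62 + 92\right) = 5 \cdot 30 = 150$)
$U{\left(g \right)} = 16 \sqrt{g}$
$4830 + U{\left(n \right)} = 4830 + 16 \sqrt{150} = 4830 + 16 \cdot 5 \sqrt{6} = 4830 + 80 \sqrt{6}$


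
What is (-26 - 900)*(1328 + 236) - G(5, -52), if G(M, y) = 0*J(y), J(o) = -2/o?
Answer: -1448264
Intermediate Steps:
G(M, y) = 0 (G(M, y) = 0*(-2/y) = 0)
(-26 - 900)*(1328 + 236) - G(5, -52) = (-26 - 900)*(1328 + 236) - 1*0 = -926*1564 + 0 = -1448264 + 0 = -1448264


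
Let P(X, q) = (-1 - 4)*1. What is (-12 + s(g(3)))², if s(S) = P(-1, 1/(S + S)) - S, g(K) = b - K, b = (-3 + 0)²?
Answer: 529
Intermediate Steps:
b = 9 (b = (-3)² = 9)
P(X, q) = -5 (P(X, q) = -5*1 = -5)
g(K) = 9 - K
s(S) = -5 - S
(-12 + s(g(3)))² = (-12 + (-5 - (9 - 1*3)))² = (-12 + (-5 - (9 - 3)))² = (-12 + (-5 - 1*6))² = (-12 + (-5 - 6))² = (-12 - 11)² = (-23)² = 529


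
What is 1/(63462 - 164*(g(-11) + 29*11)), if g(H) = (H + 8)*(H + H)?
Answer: 1/322 ≈ 0.0031056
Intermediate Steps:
g(H) = 2*H*(8 + H) (g(H) = (8 + H)*(2*H) = 2*H*(8 + H))
1/(63462 - 164*(g(-11) + 29*11)) = 1/(63462 - 164*(2*(-11)*(8 - 11) + 29*11)) = 1/(63462 - 164*(2*(-11)*(-3) + 319)) = 1/(63462 - 164*(66 + 319)) = 1/(63462 - 164*385) = 1/(63462 - 63140) = 1/322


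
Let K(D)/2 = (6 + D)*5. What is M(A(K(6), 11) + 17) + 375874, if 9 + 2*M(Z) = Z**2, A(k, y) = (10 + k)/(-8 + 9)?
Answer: 386674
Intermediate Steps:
K(D) = 60 + 10*D (K(D) = 2*((6 + D)*5) = 2*(30 + 5*D) = 60 + 10*D)
A(k, y) = 10 + k (A(k, y) = (10 + k)/1 = (10 + k)*1 = 10 + k)
M(Z) = -9/2 + Z**2/2
M(A(K(6), 11) + 17) + 375874 = (-9/2 + ((10 + (60 + 10*6)) + 17)**2/2) + 375874 = (-9/2 + ((10 + (60 + 60)) + 17)**2/2) + 375874 = (-9/2 + ((10 + 120) + 17)**2/2) + 375874 = (-9/2 + (130 + 17)**2/2) + 375874 = (-9/2 + (1/2)*147**2) + 375874 = (-9/2 + (1/2)*21609) + 375874 = (-9/2 + 21609/2) + 375874 = 10800 + 375874 = 386674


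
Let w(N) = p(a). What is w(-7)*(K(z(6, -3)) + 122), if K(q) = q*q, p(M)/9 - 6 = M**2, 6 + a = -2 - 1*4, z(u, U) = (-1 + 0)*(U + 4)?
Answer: 166050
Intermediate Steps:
z(u, U) = -4 - U (z(u, U) = -(4 + U) = -4 - U)
a = -12 (a = -6 + (-2 - 1*4) = -6 + (-2 - 4) = -6 - 6 = -12)
p(M) = 54 + 9*M**2
K(q) = q**2
w(N) = 1350 (w(N) = 54 + 9*(-12)**2 = 54 + 9*144 = 54 + 1296 = 1350)
w(-7)*(K(z(6, -3)) + 122) = 1350*((-4 - 1*(-3))**2 + 122) = 1350*((-4 + 3)**2 + 122) = 1350*((-1)**2 + 122) = 1350*(1 + 122) = 1350*123 = 166050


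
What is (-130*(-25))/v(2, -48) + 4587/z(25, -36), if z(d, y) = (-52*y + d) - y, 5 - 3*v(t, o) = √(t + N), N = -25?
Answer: 15742321/15464 + 1625*I*√23/8 ≈ 1018.0 + 974.15*I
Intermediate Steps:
v(t, o) = 5/3 - √(-25 + t)/3 (v(t, o) = 5/3 - √(t - 25)/3 = 5/3 - √(-25 + t)/3)
z(d, y) = d - 53*y (z(d, y) = (d - 52*y) - y = d - 53*y)
(-130*(-25))/v(2, -48) + 4587/z(25, -36) = (-130*(-25))/(5/3 - √(-25 + 2)/3) + 4587/(25 - 53*(-36)) = 3250/(5/3 - I*√23/3) + 4587/(25 + 1908) = 3250/(5/3 - I*√23/3) + 4587/1933 = 4587/1933 + 3250/(5/3 - I*√23/3)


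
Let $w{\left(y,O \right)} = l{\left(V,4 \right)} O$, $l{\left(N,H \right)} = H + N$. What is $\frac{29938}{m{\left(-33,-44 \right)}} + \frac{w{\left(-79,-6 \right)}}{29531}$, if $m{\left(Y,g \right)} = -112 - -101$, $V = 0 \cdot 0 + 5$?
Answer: $- \frac{884099672}{324841} \approx -2721.6$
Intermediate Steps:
$V = 5$ ($V = 0 + 5 = 5$)
$m{\left(Y,g \right)} = -11$ ($m{\left(Y,g \right)} = -112 + 101 = -11$)
$w{\left(y,O \right)} = 9 O$ ($w{\left(y,O \right)} = \left(4 + 5\right) O = 9 O$)
$\frac{29938}{m{\left(-33,-44 \right)}} + \frac{w{\left(-79,-6 \right)}}{29531} = \frac{29938}{-11} + \frac{9 \left(-6\right)}{29531} = 29938 \left(- \frac{1}{11}\right) - \frac{54}{29531} = - \frac{29938}{11} - \frac{54}{29531} = - \frac{884099672}{324841}$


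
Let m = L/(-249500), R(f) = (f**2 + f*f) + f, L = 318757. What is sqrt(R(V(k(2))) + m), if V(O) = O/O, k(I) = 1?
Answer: 17*sqrt(3710065)/24950 ≈ 1.3124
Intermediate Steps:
V(O) = 1
R(f) = f + 2*f**2 (R(f) = (f**2 + f**2) + f = 2*f**2 + f = f + 2*f**2)
m = -318757/249500 (m = 318757/(-249500) = 318757*(-1/249500) = -318757/249500 ≈ -1.2776)
sqrt(R(V(k(2))) + m) = sqrt(1*(1 + 2*1) - 318757/249500) = sqrt(1*(1 + 2) - 318757/249500) = sqrt(1*3 - 318757/249500) = sqrt(3 - 318757/249500) = sqrt(429743/249500) = 17*sqrt(3710065)/24950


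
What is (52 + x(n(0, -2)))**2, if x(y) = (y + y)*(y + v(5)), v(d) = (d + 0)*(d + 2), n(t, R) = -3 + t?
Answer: 19600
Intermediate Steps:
v(d) = d*(2 + d)
x(y) = 2*y*(35 + y) (x(y) = (y + y)*(y + 5*(2 + 5)) = (2*y)*(y + 5*7) = (2*y)*(y + 35) = (2*y)*(35 + y) = 2*y*(35 + y))
(52 + x(n(0, -2)))**2 = (52 + 2*(-3 + 0)*(35 + (-3 + 0)))**2 = (52 + 2*(-3)*(35 - 3))**2 = (52 + 2*(-3)*32)**2 = (52 - 192)**2 = (-140)**2 = 19600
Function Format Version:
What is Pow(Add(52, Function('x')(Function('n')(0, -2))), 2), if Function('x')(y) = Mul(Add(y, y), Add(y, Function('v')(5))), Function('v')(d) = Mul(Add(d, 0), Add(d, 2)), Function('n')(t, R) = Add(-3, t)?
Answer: 19600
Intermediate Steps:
Function('v')(d) = Mul(d, Add(2, d))
Function('x')(y) = Mul(2, y, Add(35, y)) (Function('x')(y) = Mul(Add(y, y), Add(y, Mul(5, Add(2, 5)))) = Mul(Mul(2, y), Add(y, Mul(5, 7))) = Mul(Mul(2, y), Add(y, 35)) = Mul(Mul(2, y), Add(35, y)) = Mul(2, y, Add(35, y)))
Pow(Add(52, Function('x')(Function('n')(0, -2))), 2) = Pow(Add(52, Mul(2, Add(-3, 0), Add(35, Add(-3, 0)))), 2) = Pow(Add(52, Mul(2, -3, Add(35, -3))), 2) = Pow(Add(52, Mul(2, -3, 32)), 2) = Pow(Add(52, -192), 2) = Pow(-140, 2) = 19600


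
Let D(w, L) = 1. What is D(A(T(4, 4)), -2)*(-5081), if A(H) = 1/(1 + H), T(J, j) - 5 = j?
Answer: -5081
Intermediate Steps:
T(J, j) = 5 + j
A(H) = 1/(1 + H)
D(A(T(4, 4)), -2)*(-5081) = 1*(-5081) = -5081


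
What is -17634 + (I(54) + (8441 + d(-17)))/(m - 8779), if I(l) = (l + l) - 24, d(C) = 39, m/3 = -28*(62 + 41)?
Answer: -307386818/17431 ≈ -17635.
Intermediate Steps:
m = -8652 (m = 3*(-28*(62 + 41)) = 3*(-28*103) = 3*(-2884) = -8652)
I(l) = -24 + 2*l (I(l) = 2*l - 24 = -24 + 2*l)
-17634 + (I(54) + (8441 + d(-17)))/(m - 8779) = -17634 + ((-24 + 2*54) + (8441 + 39))/(-8652 - 8779) = -17634 + ((-24 + 108) + 8480)/(-17431) = -17634 + (84 + 8480)*(-1/17431) = -17634 + 8564*(-1/17431) = -17634 - 8564/17431 = -307386818/17431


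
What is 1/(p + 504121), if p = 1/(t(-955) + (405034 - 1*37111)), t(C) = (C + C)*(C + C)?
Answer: 4016023/2024561530784 ≈ 1.9837e-6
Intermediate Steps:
t(C) = 4*C**2 (t(C) = (2*C)*(2*C) = 4*C**2)
p = 1/4016023 (p = 1/(4*(-955)**2 + (405034 - 1*37111)) = 1/(4*912025 + (405034 - 37111)) = 1/(3648100 + 367923) = 1/4016023 ≈ 2.4900e-7)
1/(p + 504121) = 1/(1/4016023 + 504121) = 1/(2024561530784/4016023) = 4016023/2024561530784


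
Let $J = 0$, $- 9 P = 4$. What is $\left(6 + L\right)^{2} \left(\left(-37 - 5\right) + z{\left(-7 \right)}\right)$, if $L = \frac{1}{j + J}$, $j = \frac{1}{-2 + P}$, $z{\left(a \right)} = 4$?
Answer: $- \frac{38912}{81} \approx -480.4$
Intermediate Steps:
$P = - \frac{4}{9}$ ($P = \left(- \frac{1}{9}\right) 4 = - \frac{4}{9} \approx -0.44444$)
$j = - \frac{9}{22}$ ($j = \frac{1}{-2 - \frac{4}{9}} = \frac{1}{- \frac{22}{9}} = - \frac{9}{22} \approx -0.40909$)
$L = - \frac{22}{9}$ ($L = \frac{1}{- \frac{9}{22} + 0} = \frac{1}{- \frac{9}{22}} = - \frac{22}{9} \approx -2.4444$)
$\left(6 + L\right)^{2} \left(\left(-37 - 5\right) + z{\left(-7 \right)}\right) = \left(6 - \frac{22}{9}\right)^{2} \left(\left(-37 - 5\right) + 4\right) = \left(\frac{32}{9}\right)^{2} \left(-42 + 4\right) = \frac{1024}{81} \left(-38\right) = - \frac{38912}{81}$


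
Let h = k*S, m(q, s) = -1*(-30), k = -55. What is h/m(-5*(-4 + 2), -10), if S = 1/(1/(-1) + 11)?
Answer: -11/60 ≈ -0.18333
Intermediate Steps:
m(q, s) = 30
S = 1/10 (S = 1/(-1 + 11) = 1/10 ≈ 0.10000)
h = -11/2 (h = -55*1/10 = -11/2 ≈ -5.5000)
h/m(-5*(-4 + 2), -10) = -11/2/30 = -11/2*1/30 = -11/60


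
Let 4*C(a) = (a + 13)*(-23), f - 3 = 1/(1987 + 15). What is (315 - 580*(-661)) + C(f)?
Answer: 3071892801/8008 ≈ 3.8360e+5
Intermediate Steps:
f = 6007/2002 (f = 3 + 1/(1987 + 15) = 3 + 1/2002 = 6007/2002 ≈ 3.0005)
C(a) = -299/4 - 23*a/4 (C(a) = ((a + 13)*(-23))/4 = ((13 + a)*(-23))/4 = (-299 - 23*a)/4 = -299/4 - 23*a/4)
(315 - 580*(-661)) + C(f) = (315 - 580*(-661)) + (-299/4 - 23/4*6007/2002) = (315 + 383380) + (-299/4 - 138161/8008) = 383695 - 736759/8008 = 3071892801/8008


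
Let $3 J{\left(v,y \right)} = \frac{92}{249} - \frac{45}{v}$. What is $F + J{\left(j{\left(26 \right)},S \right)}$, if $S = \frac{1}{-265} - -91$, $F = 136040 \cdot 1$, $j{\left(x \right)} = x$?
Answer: $\frac{2642160067}{19422} \approx 1.3604 \cdot 10^{5}$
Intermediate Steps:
$F = 136040$
$S = \frac{24114}{265}$ ($S = - \frac{1}{265} + 91 = \frac{24114}{265} \approx 90.996$)
$J{\left(v,y \right)} = \frac{92}{747} - \frac{15}{v}$ ($J{\left(v,y \right)} = \frac{\frac{92}{249} - \frac{45}{v}}{3} = \frac{92}{747} - \frac{15}{v}$)
$F + J{\left(j{\left(26 \right)},S \right)} = 136040 + \left(\frac{92}{747} - \frac{15}{26}\right) = 136040 - \frac{8813}{19422} = \frac{2642160067}{19422}$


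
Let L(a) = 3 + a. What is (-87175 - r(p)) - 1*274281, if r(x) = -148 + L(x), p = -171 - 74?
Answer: -361066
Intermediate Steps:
p = -245
r(x) = -145 + x (r(x) = -148 + (3 + x) = -145 + x)
(-87175 - r(p)) - 1*274281 = (-87175 - (-145 - 245)) - 1*274281 = (-87175 - 1*(-390)) - 274281 = (-87175 + 390) - 274281 = -86785 - 274281 = -361066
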